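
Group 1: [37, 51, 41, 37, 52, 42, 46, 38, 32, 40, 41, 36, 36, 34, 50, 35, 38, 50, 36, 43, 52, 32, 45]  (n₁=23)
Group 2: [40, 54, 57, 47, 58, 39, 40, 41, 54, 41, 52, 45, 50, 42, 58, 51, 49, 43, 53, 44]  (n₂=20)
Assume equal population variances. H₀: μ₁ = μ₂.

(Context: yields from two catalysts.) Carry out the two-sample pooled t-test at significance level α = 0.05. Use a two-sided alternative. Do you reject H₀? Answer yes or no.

reject H₀: yes

x̄₁=41.043, s₁=6.477, n₁=23
x̄₂=47.900, s₂=6.496, n₂=20
s_p² = [22·6.477² + 19·6.496²]/41 = 42.0672
SE = √(s_p²·(1/23+1/20)) = 1.9830
t = (41.043−47.900)/1.9830 = -3.4576
df = 41
p-value (two-sided) = 0.00128
At α=0.05: p < α → reject H₀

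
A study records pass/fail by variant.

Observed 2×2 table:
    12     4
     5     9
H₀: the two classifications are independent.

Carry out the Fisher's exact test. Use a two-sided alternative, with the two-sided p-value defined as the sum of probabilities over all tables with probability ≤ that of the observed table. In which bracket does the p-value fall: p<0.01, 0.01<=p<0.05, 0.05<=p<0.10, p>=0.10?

p-value bracket: 0.05<=p<0.10

Margins: r₁=16, r₂=14, c₁=17, c₂=13, n=30
p_obs = C(16,12)·C(14,5)/C(30,17); sum pmf over tables with pmf ≤ p_obs
p-value (two-sided) = 0.06336
→ bracket: 0.05<=p<0.10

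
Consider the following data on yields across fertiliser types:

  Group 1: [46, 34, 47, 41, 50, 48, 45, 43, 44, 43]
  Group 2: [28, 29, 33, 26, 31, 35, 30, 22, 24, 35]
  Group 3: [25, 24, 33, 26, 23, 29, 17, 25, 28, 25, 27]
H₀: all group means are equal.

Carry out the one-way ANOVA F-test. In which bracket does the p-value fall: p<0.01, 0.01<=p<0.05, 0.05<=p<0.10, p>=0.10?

Group means [44.10, 29.30, 25.64], grand mean 32.774
SSB = Σnᵢ(x̄ᵢ−x̄)² = 1963.874; SSW = ΣΣ(x−x̄ᵢ)² = 511.545
MSB = 1963.874/2 = 981.9370; MSW = 511.545/28 = 18.2695
F = MSB/MSW = 53.7474
df = (2, 28)
p-value (upper-tail) = 0.00000
→ bracket: p<0.01

p-value bracket: p<0.01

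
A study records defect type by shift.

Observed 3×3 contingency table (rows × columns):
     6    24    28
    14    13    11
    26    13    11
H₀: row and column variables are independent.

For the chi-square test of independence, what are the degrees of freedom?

df = (r−1)(c−1) = (3−1)·(3−1) = 4

degrees of freedom = 4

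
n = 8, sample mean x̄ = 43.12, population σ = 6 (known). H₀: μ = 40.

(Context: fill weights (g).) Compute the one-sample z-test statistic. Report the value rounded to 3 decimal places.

test statistic = 1.471

SE = σ/√n = 6/√8 = 2.1213
z = (x̄−μ₀)/SE = (43.12−40)/2.1213 = 1.4708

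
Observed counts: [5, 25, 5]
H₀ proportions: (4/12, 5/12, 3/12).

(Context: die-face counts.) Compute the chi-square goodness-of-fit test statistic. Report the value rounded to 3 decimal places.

test statistic = 12.857

n = 35; E_i = n·p_i = [11.67, 14.58, 8.75]
χ² = (5−11.67)²/11.67 + (25−14.58)²/14.58 + (5−8.75)²/8.75 = 12.8571
df = 2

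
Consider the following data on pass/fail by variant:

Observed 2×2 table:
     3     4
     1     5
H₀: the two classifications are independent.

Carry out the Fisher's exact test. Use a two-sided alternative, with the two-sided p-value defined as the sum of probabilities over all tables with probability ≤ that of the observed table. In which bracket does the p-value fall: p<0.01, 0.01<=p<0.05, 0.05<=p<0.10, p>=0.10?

Margins: r₁=7, r₂=6, c₁=4, c₂=9, n=13
p_obs = C(7,3)·C(6,1)/C(13,4); sum pmf over tables with pmf ≤ p_obs
p-value (two-sided) = 0.55944
→ bracket: p>=0.10

p-value bracket: p>=0.10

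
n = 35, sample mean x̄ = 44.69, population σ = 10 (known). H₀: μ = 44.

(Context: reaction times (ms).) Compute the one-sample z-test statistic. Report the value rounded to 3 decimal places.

SE = σ/√n = 10/√35 = 1.6903
z = (x̄−μ₀)/SE = (44.69−44)/1.6903 = 0.4082

test statistic = 0.408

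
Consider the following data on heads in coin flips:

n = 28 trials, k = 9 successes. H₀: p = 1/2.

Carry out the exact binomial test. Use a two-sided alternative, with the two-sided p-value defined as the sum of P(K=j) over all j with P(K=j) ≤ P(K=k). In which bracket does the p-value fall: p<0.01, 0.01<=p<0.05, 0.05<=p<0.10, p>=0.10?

Exact binomial: n=28, k=9, p₀=1/2=0.5000
P(X=j) = C(n,j)·p₀^j·(1−p₀)^(n−j); p = Σ P(X=j) over j with P(X=j) ≤ P(X=9)
p-value (two-sided) = 0.08716
→ bracket: 0.05<=p<0.10

p-value bracket: 0.05<=p<0.10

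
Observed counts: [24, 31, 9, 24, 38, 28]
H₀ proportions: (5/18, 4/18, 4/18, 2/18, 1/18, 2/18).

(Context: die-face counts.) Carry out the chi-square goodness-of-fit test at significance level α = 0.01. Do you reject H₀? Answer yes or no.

n = 154; E_i = n·p_i = [42.78, 34.22, 34.22, 17.11, 8.56, 17.11]
χ² = (24−42.78)²/42.78 + (31−34.22)²/34.22 + (9−34.22)²/34.22 + (24−17.11)²/17.11 + (38−8.56)²/8.56 + (28−17.11)²/17.11 = 138.1727
df = 5
p-value (upper-tail) = 0.00000
At α=0.01: p < α → reject H₀

reject H₀: yes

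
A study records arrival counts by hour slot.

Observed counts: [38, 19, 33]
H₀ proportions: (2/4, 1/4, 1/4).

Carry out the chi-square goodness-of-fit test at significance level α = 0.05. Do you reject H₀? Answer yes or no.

reject H₀: yes

n = 90; E_i = n·p_i = [45.00, 22.50, 22.50]
χ² = (38−45.00)²/45.00 + (19−22.50)²/22.50 + (33−22.50)²/22.50 = 6.5333
df = 2
p-value (upper-tail) = 0.03813
At α=0.05: p < α → reject H₀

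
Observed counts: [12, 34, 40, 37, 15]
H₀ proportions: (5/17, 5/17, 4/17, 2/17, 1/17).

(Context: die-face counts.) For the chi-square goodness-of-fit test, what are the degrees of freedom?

degrees of freedom = 4

df = k − 1 = 5 − 1 = 4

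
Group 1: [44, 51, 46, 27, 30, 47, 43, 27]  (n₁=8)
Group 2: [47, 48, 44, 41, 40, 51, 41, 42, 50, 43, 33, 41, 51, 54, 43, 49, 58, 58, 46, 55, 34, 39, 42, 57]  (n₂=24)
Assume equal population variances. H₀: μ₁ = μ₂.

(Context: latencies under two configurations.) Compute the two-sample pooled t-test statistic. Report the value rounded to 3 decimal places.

test statistic = -2.119

x̄₁=39.375, s₁=9.753, n₁=8
x̄₂=46.125, s₂=7.104, n₂=24
s_p² = [7·9.753² + 23·7.104²]/30 = 60.8833
SE = √(s_p²·(1/8+1/24)) = 3.1855
t = (39.375−46.125)/3.1855 = -2.1190
df = 30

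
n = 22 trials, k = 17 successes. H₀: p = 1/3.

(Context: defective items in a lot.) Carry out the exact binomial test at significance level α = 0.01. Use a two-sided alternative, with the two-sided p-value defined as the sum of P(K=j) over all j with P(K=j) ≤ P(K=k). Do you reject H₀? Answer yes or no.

reject H₀: yes

Exact binomial: n=22, k=17, p₀=1/3=0.3333
P(X=j) = C(n,j)·p₀^j·(1−p₀)^(n−j); p = Σ P(X=j) over j with P(X=j) ≤ P(X=17)
p-value (two-sided) = 0.00003
At α=0.01: p < α → reject H₀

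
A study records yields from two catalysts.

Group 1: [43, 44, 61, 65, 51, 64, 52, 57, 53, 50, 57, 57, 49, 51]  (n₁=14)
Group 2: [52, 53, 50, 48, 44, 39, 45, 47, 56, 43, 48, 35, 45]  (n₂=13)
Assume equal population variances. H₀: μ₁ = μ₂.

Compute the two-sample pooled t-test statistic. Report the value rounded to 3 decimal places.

x̄₁=53.857, s₁=6.689, n₁=14
x̄₂=46.538, s₂=5.710, n₂=13
s_p² = [13·6.689² + 12·5.710²]/25 = 38.9178
SE = √(s_p²·(1/14+1/13)) = 2.4028
t = (53.857−46.538)/2.4028 = 3.0459
df = 25

test statistic = 3.046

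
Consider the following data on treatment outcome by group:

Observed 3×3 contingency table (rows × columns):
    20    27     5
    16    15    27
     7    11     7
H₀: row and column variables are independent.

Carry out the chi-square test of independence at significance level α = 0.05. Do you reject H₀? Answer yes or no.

reject H₀: yes

Row totals [52, 58, 25], col totals [43, 53, 39], n=135
χ² = (20−16.56)²/16.56 + (27−20.41)²/20.41 + (5−15.02)²/15.02 + (16−18.47)²/18.47 + (15−22.77)²/22.77 + (27−16.76)²/16.76 + (7−7.96)²/7.96 + (11−9.81)²/9.81 + (7−7.22)²/7.22 = 19.0367
df = 4
p-value (upper-tail) = 0.00077
At α=0.05: p < α → reject H₀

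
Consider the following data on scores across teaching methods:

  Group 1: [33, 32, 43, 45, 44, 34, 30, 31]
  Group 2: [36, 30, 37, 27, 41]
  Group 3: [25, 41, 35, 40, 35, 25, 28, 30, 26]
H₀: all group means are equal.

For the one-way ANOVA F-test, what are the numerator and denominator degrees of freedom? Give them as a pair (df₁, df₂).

degrees of freedom = [2, 19]

k = 3 groups, N = 22 total
df = (k−1, N−k) = (3−1, 22−3) = (2, 19)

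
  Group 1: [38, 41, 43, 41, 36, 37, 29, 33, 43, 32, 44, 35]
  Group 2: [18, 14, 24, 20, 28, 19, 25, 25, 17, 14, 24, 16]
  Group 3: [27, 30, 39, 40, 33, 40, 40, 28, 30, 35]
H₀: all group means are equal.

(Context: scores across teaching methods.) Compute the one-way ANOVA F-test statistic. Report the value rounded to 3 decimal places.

test statistic = 40.822

Group means [37.67, 20.33, 34.20], grand mean 30.529
SSB = Σnᵢ(x̄ᵢ−x̄)² = 1993.537; SSW = ΣΣ(x−x̄ᵢ)² = 756.933
MSB = 1993.537/2 = 996.7686; MSW = 756.933/31 = 24.4172
F = MSB/MSW = 40.8224
df = (2, 31)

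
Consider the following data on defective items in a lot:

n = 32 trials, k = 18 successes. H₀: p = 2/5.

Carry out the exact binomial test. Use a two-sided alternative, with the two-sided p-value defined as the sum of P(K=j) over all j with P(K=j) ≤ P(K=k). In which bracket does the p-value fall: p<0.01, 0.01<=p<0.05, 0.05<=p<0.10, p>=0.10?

p-value bracket: 0.05<=p<0.10

Exact binomial: n=32, k=18, p₀=2/5=0.4000
P(X=j) = C(n,j)·p₀^j·(1−p₀)^(n−j); p = Σ P(X=j) over j with P(X=j) ≤ P(X=18)
p-value (two-sided) = 0.07109
→ bracket: 0.05<=p<0.10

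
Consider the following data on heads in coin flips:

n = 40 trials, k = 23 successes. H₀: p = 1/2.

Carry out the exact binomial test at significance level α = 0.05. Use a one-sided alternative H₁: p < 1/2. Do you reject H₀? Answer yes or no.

reject H₀: no

Exact binomial: n=40, k=23, p₀=1/2=0.5000
P(X≤23) from Σ C(n,i)·p₀^i·(1−p₀)^(n−i)
p-value (one-sided, H₁ less) = 0.86591
At α=0.05: p ≥ α → fail to reject H₀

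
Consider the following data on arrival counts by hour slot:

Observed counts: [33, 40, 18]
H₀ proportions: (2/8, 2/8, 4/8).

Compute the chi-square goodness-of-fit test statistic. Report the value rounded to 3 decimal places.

test statistic = 34.319

n = 91; E_i = n·p_i = [22.75, 22.75, 45.50]
χ² = (33−22.75)²/22.75 + (40−22.75)²/22.75 + (18−45.50)²/45.50 = 34.3187
df = 2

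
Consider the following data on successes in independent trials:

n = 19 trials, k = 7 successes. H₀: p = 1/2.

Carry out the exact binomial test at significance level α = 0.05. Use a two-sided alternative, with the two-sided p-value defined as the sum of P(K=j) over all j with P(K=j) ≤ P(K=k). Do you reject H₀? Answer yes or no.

reject H₀: no

Exact binomial: n=19, k=7, p₀=1/2=0.5000
P(X=j) = C(n,j)·p₀^j·(1−p₀)^(n−j); p = Σ P(X=j) over j with P(X=j) ≤ P(X=7)
p-value (two-sided) = 0.35928
At α=0.05: p ≥ α → fail to reject H₀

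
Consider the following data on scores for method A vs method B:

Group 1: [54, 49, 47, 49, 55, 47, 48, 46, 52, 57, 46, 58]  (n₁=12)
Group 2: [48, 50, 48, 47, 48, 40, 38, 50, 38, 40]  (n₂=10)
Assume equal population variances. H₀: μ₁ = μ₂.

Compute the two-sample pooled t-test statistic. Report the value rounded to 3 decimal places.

test statistic = 2.982

x̄₁=50.667, s₁=4.355, n₁=12
x̄₂=44.700, s₂=5.034, n₂=10
s_p² = [11·4.355² + 9·5.034²]/20 = 21.8383
SE = √(s_p²·(1/12+1/10)) = 2.0009
t = (50.667−44.700)/2.0009 = 2.9820
df = 20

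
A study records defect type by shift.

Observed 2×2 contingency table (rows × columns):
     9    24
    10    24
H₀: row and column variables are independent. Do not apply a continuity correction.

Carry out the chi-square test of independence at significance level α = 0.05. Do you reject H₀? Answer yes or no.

Row totals [33, 34], col totals [19, 48], n=67
χ² = (9−9.36)²/9.36 + (24−23.64)²/23.64 + (10−9.64)²/9.64 + (24−24.36)²/24.36 = 0.0377
df = 1
p-value (upper-tail) = 0.84602
At α=0.05: p ≥ α → fail to reject H₀

reject H₀: no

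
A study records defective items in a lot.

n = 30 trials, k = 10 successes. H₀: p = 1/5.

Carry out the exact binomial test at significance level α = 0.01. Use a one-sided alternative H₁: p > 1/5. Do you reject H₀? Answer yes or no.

Exact binomial: n=30, k=10, p₀=1/5=0.2000
P(X≥10) from Σ C(n,i)·p₀^i·(1−p₀)^(n−i)
p-value (one-sided, H₁ greater) = 0.06109
At α=0.01: p ≥ α → fail to reject H₀

reject H₀: no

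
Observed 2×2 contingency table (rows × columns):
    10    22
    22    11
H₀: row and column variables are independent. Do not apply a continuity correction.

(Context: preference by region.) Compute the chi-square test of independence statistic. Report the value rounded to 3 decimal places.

test statistic = 8.153

Row totals [32, 33], col totals [32, 33], n=65
χ² = (10−15.75)²/15.75 + (22−16.25)²/16.25 + (22−16.25)²/16.25 + (11−16.75)²/16.75 = 8.1532
df = 1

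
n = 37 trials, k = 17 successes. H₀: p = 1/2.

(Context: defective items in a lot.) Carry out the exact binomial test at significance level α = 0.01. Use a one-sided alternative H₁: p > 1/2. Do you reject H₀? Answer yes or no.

reject H₀: no

Exact binomial: n=37, k=17, p₀=1/2=0.5000
P(X≥17) from Σ C(n,i)·p₀^i·(1−p₀)^(n−i)
p-value (one-sided, H₁ greater) = 0.74431
At α=0.01: p ≥ α → fail to reject H₀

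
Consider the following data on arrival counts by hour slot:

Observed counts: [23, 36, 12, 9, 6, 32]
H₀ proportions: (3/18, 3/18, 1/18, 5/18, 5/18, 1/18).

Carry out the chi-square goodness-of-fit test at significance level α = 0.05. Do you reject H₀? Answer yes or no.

n = 118; E_i = n·p_i = [19.67, 19.67, 6.56, 32.78, 32.78, 6.56]
χ² = (23−19.67)²/19.67 + (36−19.67)²/19.67 + (12−6.56)²/6.56 + (9−32.78)²/32.78 + (6−32.78)²/32.78 + (32−6.56)²/6.56 = 156.5356
df = 5
p-value (upper-tail) = 0.00000
At α=0.05: p < α → reject H₀

reject H₀: yes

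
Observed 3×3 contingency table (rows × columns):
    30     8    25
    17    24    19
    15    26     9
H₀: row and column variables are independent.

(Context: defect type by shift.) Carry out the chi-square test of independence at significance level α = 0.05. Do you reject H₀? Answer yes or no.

reject H₀: yes

Row totals [63, 60, 50], col totals [62, 58, 53], n=173
χ² = (30−22.58)²/22.58 + (8−21.12)²/21.12 + (25−19.30)²/19.30 + (17−21.50)²/21.50 + (24−20.12)²/20.12 + (19−18.38)²/18.38 + (15−17.92)²/17.92 + (26−16.76)²/16.76 + (9−15.32)²/15.32 = 22.1594
df = 4
p-value (upper-tail) = 0.00019
At α=0.05: p < α → reject H₀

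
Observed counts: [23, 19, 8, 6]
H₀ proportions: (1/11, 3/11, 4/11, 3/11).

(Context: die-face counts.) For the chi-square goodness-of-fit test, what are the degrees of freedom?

degrees of freedom = 3

df = k − 1 = 4 − 1 = 3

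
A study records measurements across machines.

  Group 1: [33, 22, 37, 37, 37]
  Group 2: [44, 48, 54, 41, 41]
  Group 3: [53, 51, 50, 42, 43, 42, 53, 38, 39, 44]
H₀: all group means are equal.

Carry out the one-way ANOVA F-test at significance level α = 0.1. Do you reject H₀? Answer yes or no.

Group means [33.20, 45.60, 45.50], grand mean 42.450
SSB = Σnᵢ(x̄ᵢ−x̄)² = 570.450; SSW = ΣΣ(x−x̄ᵢ)² = 584.500
MSB = 570.450/2 = 285.2250; MSW = 584.500/17 = 34.3824
F = MSB/MSW = 8.2957
df = (2, 17)
p-value (upper-tail) = 0.00306
At α=0.1: p < α → reject H₀

reject H₀: yes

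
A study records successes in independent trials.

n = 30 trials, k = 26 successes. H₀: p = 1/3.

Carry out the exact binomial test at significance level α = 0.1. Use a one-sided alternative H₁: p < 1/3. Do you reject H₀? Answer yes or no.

Exact binomial: n=30, k=26, p₀=1/3=0.3333
P(X≤26) from Σ C(n,i)·p₀^i·(1−p₀)^(n−i)
p-value (one-sided, H₁ less) = 1.00000
At α=0.1: p ≥ α → fail to reject H₀

reject H₀: no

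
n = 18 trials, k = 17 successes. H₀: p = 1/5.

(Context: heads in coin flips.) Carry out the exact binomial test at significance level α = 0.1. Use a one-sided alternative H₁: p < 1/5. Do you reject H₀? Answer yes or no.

reject H₀: no

Exact binomial: n=18, k=17, p₀=1/5=0.2000
P(X≤17) from Σ C(n,i)·p₀^i·(1−p₀)^(n−i)
p-value (one-sided, H₁ less) = 1.00000
At α=0.1: p ≥ α → fail to reject H₀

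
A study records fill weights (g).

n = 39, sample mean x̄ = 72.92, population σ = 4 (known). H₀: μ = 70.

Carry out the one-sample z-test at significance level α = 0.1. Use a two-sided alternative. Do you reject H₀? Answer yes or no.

reject H₀: yes

SE = σ/√n = 4/√39 = 0.6405
z = (x̄−μ₀)/SE = (72.92−70)/0.6405 = 4.5588
p-value (two-sided) = 0.00001
At α=0.1: p < α → reject H₀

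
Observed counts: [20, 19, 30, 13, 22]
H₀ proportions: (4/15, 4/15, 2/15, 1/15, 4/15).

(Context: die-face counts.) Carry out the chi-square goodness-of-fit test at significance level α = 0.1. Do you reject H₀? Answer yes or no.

reject H₀: yes

n = 104; E_i = n·p_i = [27.73, 27.73, 13.87, 6.93, 27.73]
χ² = (20−27.73)²/27.73 + (19−27.73)²/27.73 + (30−13.87)²/13.87 + (13−6.93)²/6.93 + (22−27.73)²/27.73 = 30.1707
df = 4
p-value (upper-tail) = 0.00000
At α=0.1: p < α → reject H₀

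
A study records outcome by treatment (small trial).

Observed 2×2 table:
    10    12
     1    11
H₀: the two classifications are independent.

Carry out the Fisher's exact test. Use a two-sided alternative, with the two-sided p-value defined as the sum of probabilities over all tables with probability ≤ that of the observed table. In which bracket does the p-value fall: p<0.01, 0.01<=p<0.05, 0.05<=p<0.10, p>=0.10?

Margins: r₁=22, r₂=12, c₁=11, c₂=23, n=34
p_obs = C(22,10)·C(12,1)/C(34,11); sum pmf over tables with pmf ≤ p_obs
p-value (two-sided) = 0.05269
→ bracket: 0.05<=p<0.10

p-value bracket: 0.05<=p<0.10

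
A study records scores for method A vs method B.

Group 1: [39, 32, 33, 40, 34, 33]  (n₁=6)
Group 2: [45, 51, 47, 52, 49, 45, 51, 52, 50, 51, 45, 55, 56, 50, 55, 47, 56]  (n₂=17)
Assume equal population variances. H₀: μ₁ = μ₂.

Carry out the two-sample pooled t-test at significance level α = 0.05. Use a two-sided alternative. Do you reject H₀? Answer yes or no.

x̄₁=35.167, s₁=3.430, n₁=6
x̄₂=50.412, s₂=3.743, n₂=17
s_p² = [5·3.430² + 16·3.743²]/21 = 13.4739
SE = √(s_p²·(1/6+1/17)) = 1.7430
t = (35.167−50.412)/1.7430 = -8.7462
df = 21
p-value (two-sided) = 0.00000
At α=0.05: p < α → reject H₀

reject H₀: yes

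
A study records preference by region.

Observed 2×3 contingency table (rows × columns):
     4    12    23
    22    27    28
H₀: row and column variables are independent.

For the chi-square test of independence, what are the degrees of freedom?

degrees of freedom = 2

df = (r−1)(c−1) = (2−1)·(3−1) = 2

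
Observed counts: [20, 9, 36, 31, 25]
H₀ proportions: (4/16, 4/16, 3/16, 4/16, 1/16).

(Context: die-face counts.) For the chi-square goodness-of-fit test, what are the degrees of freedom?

degrees of freedom = 4

df = k − 1 = 5 − 1 = 4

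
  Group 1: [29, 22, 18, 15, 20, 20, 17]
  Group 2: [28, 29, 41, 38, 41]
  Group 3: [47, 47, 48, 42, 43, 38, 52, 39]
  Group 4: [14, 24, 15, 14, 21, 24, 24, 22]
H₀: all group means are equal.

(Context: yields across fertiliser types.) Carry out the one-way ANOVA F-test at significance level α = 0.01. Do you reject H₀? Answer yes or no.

reject H₀: yes

Group means [20.14, 35.40, 44.50, 19.75], grand mean 29.714
SSB = Σnᵢ(x̄ᵢ−x̄)² = 3346.157; SSW = ΣΣ(x−x̄ᵢ)² = 599.557
MSB = 3346.157/3 = 1115.3857; MSW = 599.557/24 = 24.9815
F = MSB/MSW = 44.6484
df = (3, 24)
p-value (upper-tail) = 0.00000
At α=0.01: p < α → reject H₀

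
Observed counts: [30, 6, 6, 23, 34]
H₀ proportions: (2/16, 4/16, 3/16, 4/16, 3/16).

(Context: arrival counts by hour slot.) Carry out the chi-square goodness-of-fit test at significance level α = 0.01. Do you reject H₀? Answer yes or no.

n = 99; E_i = n·p_i = [12.38, 24.75, 18.56, 24.75, 18.56]
χ² = (30−12.38)²/12.38 + (6−24.75)²/24.75 + (6−18.56)²/18.56 + (23−24.75)²/24.75 + (34−18.56)²/18.56 = 60.7710
df = 4
p-value (upper-tail) = 0.00000
At α=0.01: p < α → reject H₀

reject H₀: yes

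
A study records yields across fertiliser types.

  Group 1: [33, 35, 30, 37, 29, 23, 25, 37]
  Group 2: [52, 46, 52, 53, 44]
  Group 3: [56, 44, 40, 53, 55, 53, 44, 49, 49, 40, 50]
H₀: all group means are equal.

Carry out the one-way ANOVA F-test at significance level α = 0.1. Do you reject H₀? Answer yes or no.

Group means [31.12, 49.40, 48.45], grand mean 42.875
SSB = Σnᵢ(x̄ᵢ−x̄)² = 1659.823; SSW = ΣΣ(x−x̄ᵢ)² = 590.802
MSB = 1659.823/2 = 829.9114; MSW = 590.802/21 = 28.1334
F = MSB/MSW = 29.4991
df = (2, 21)
p-value (upper-tail) = 0.00000
At α=0.1: p < α → reject H₀

reject H₀: yes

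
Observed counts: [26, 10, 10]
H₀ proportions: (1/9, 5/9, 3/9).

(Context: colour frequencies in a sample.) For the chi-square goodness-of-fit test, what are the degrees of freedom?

degrees of freedom = 2

df = k − 1 = 3 − 1 = 2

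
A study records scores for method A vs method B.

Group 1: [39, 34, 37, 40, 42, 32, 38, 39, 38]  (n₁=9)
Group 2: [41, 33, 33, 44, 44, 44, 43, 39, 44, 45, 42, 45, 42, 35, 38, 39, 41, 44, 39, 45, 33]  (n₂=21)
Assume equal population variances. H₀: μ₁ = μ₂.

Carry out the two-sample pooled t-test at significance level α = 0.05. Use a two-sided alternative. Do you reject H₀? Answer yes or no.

reject H₀: no

x̄₁=37.667, s₁=3.041, n₁=9
x̄₂=40.619, s₂=4.153, n₂=21
s_p² = [8·3.041² + 20·4.153²]/28 = 14.9626
SE = √(s_p²·(1/9+1/21)) = 1.5411
t = (37.667−40.619)/1.5411 = -1.9158
df = 28
p-value (two-sided) = 0.06566
At α=0.05: p ≥ α → fail to reject H₀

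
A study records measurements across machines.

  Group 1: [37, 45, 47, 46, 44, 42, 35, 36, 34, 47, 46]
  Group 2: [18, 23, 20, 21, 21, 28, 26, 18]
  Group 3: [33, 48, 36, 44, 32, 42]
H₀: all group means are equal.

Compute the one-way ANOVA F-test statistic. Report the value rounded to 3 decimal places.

Group means [41.73, 21.88, 39.17], grand mean 34.760
SSB = Σnᵢ(x̄ᵢ−x̄)² = 1978.670; SSW = ΣΣ(x−x̄ᵢ)² = 567.890
MSB = 1978.670/2 = 989.3349; MSW = 567.890/22 = 25.8132
F = MSB/MSW = 38.3267
df = (2, 22)

test statistic = 38.327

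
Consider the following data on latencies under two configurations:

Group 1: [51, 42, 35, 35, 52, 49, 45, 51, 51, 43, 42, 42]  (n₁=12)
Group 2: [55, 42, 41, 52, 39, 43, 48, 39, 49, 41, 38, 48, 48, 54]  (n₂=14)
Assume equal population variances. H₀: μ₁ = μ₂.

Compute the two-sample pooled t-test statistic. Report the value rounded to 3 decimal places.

test statistic = -0.287

x̄₁=44.833, s₁=6.058, n₁=12
x̄₂=45.500, s₂=5.788, n₂=14
s_p² = [11·6.058² + 13·5.788²]/24 = 34.9653
SE = √(s_p²·(1/12+1/14)) = 2.3262
t = (44.833−45.500)/2.3262 = -0.2866
df = 24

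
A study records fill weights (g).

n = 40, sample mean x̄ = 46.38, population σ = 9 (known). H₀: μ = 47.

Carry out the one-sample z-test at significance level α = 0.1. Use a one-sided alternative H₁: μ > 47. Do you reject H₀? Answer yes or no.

reject H₀: no

SE = σ/√n = 9/√40 = 1.4230
z = (x̄−μ₀)/SE = (46.38−47)/1.4230 = -0.4357
p-value (one-sided, H₁ greater) = 0.66847
At α=0.1: p ≥ α → fail to reject H₀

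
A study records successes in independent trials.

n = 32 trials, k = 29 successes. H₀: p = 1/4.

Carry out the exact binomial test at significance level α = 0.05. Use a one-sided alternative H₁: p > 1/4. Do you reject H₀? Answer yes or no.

reject H₀: yes

Exact binomial: n=32, k=29, p₀=1/4=0.2500
P(X≥29) from Σ C(n,i)·p₀^i·(1−p₀)^(n−i)
p-value (one-sided, H₁ greater) = 0.00000
At α=0.05: p < α → reject H₀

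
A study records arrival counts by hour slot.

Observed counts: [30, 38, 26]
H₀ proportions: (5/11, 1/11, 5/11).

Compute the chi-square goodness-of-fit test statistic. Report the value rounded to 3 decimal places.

test statistic = 111.864

n = 94; E_i = n·p_i = [42.73, 8.55, 42.73]
χ² = (30−42.73)²/42.73 + (38−8.55)²/8.55 + (26−42.73)²/42.73 = 111.8638
df = 2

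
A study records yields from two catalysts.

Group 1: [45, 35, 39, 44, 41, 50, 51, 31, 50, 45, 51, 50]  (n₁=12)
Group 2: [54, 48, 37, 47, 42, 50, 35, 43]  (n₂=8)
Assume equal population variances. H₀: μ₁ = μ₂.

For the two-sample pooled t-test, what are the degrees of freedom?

degrees of freedom = 18

df = n₁ + n₂ − 2 = 12 + 8 − 2 = 18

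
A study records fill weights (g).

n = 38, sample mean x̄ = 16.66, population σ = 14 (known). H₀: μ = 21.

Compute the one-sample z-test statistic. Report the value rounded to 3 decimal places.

test statistic = -1.911

SE = σ/√n = 14/√38 = 2.2711
z = (x̄−μ₀)/SE = (16.66−21)/2.2711 = -1.9110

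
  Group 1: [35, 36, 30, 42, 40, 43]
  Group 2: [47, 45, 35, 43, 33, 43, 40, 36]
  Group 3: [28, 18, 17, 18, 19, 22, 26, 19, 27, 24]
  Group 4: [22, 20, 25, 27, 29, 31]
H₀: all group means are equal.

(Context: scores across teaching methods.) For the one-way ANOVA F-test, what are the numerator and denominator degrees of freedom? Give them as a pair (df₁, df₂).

degrees of freedom = [3, 26]

k = 4 groups, N = 30 total
df = (k−1, N−k) = (4−1, 30−4) = (3, 26)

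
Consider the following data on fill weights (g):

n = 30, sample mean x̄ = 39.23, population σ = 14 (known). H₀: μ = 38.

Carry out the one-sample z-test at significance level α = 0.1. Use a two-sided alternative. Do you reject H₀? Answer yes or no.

reject H₀: no

SE = σ/√n = 14/√30 = 2.5560
z = (x̄−μ₀)/SE = (39.23−38)/2.5560 = 0.4812
p-value (two-sided) = 0.63036
At α=0.1: p ≥ α → fail to reject H₀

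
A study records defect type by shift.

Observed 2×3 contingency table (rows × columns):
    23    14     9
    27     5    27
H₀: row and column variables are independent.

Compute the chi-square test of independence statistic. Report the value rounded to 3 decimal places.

test statistic = 12.160

Row totals [46, 59], col totals [50, 19, 36], n=105
χ² = (23−21.90)²/21.90 + (14−8.32)²/8.32 + (9−15.77)²/15.77 + (27−28.10)²/28.10 + (5−10.68)²/10.68 + (27−20.23)²/20.23 = 12.1600
df = 2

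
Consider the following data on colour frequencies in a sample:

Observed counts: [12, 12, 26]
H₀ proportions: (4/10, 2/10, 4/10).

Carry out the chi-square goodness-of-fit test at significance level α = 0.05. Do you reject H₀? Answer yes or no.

reject H₀: no

n = 50; E_i = n·p_i = [20.00, 10.00, 20.00]
χ² = (12−20.00)²/20.00 + (12−10.00)²/10.00 + (26−20.00)²/20.00 = 5.4000
df = 2
p-value (upper-tail) = 0.06721
At α=0.05: p ≥ α → fail to reject H₀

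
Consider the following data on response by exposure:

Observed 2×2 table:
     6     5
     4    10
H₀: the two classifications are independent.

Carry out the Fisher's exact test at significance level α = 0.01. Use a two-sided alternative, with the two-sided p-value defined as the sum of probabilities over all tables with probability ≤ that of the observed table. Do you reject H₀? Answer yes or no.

reject H₀: no

Margins: r₁=11, r₂=14, c₁=10, c₂=15, n=25
p_obs = C(11,6)·C(14,4)/C(25,10); sum pmf over tables with pmf ≤ p_obs
p-value (two-sided) = 0.24063
At α=0.01: p ≥ α → fail to reject H₀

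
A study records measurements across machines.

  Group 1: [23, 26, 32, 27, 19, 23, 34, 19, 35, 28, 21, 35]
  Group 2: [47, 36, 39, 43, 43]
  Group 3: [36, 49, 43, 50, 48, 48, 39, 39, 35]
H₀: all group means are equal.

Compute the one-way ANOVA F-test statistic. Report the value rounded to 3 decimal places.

test statistic = 24.386

Group means [26.83, 41.60, 43.00], grand mean 35.269
SSB = Σnᵢ(x̄ᵢ−x̄)² = 1592.249; SSW = ΣΣ(x−x̄ᵢ)² = 750.867
MSB = 1592.249/2 = 796.1244; MSW = 750.867/23 = 32.6464
F = MSB/MSW = 24.3863
df = (2, 23)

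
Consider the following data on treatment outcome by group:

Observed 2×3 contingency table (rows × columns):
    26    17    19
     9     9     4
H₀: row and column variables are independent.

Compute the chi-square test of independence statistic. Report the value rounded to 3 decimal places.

test statistic = 1.880

Row totals [62, 22], col totals [35, 26, 23], n=84
χ² = (26−25.83)²/25.83 + (17−19.19)²/19.19 + (19−16.98)²/16.98 + (9−9.17)²/9.17 + (9−6.81)²/6.81 + (4−6.02)²/6.02 = 1.8800
df = 2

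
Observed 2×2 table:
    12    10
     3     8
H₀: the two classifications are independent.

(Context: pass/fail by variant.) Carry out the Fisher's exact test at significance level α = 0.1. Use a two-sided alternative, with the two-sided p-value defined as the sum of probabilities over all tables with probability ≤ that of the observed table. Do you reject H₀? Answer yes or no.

reject H₀: no

Margins: r₁=22, r₂=11, c₁=15, c₂=18, n=33
p_obs = C(22,12)·C(11,3)/C(33,15); sum pmf over tables with pmf ≤ p_obs
p-value (two-sided) = 0.26593
At α=0.1: p ≥ α → fail to reject H₀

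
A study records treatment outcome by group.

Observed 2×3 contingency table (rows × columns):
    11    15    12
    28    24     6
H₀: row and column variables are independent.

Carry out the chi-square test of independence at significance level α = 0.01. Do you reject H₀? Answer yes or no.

Row totals [38, 58], col totals [39, 39, 18], n=96
χ² = (11−15.44)²/15.44 + (15−15.44)²/15.44 + (12−7.12)²/7.12 + (28−23.56)²/23.56 + (24−23.56)²/23.56 + (6−10.88)²/10.88 = 7.6527
df = 2
p-value (upper-tail) = 0.02179
At α=0.01: p ≥ α → fail to reject H₀

reject H₀: no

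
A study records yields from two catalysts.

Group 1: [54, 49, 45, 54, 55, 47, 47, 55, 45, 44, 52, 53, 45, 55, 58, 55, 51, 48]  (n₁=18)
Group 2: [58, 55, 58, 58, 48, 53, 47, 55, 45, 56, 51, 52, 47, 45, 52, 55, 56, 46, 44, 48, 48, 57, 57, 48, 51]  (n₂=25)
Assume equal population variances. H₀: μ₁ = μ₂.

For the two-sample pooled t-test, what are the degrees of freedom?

df = n₁ + n₂ − 2 = 18 + 25 − 2 = 41

degrees of freedom = 41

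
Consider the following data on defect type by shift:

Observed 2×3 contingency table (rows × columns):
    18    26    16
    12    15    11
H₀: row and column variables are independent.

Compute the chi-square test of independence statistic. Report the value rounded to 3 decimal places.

Row totals [60, 38], col totals [30, 41, 27], n=98
χ² = (18−18.37)²/18.37 + (26−25.10)²/25.10 + (16−16.53)²/16.53 + (12−11.63)²/11.63 + (15−15.90)²/15.90 + (11−10.47)²/10.47 = 0.1457
df = 2

test statistic = 0.146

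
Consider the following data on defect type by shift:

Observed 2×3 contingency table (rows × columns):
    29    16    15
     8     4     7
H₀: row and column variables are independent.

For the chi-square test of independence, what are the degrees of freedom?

degrees of freedom = 2

df = (r−1)(c−1) = (2−1)·(3−1) = 2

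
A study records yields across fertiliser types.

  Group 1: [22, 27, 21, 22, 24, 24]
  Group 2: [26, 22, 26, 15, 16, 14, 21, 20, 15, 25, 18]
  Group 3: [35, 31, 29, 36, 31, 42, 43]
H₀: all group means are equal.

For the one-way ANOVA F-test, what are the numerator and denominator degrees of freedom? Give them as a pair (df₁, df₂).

k = 3 groups, N = 24 total
df = (k−1, N−k) = (3−1, 24−3) = (2, 21)

degrees of freedom = [2, 21]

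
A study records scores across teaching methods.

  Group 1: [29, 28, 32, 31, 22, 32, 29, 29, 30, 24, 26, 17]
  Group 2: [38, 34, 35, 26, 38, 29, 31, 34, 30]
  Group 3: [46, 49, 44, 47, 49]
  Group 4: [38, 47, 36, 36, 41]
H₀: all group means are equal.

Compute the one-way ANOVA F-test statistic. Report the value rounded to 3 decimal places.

Group means [27.42, 32.78, 47.00, 39.60], grand mean 34.097
SSB = Σnᵢ(x̄ᵢ−x̄)² = 1535.037; SSW = ΣΣ(x−x̄ᵢ)² = 457.672
MSB = 1535.037/3 = 511.6792; MSW = 457.672/27 = 16.9508
F = MSB/MSW = 30.1861
df = (3, 27)

test statistic = 30.186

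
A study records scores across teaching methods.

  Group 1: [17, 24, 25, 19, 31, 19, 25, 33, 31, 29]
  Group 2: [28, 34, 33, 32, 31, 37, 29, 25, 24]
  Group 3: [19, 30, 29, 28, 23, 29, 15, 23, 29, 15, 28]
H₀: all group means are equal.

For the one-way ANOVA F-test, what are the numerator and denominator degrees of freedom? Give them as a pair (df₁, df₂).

k = 3 groups, N = 30 total
df = (k−1, N−k) = (3−1, 30−3) = (2, 27)

degrees of freedom = [2, 27]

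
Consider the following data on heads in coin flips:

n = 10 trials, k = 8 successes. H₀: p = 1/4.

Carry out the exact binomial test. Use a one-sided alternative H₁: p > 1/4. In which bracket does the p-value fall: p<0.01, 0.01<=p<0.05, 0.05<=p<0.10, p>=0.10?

Exact binomial: n=10, k=8, p₀=1/4=0.2500
P(X≥8) from Σ C(n,i)·p₀^i·(1−p₀)^(n−i)
p-value (one-sided, H₁ greater) = 0.00042
→ bracket: p<0.01

p-value bracket: p<0.01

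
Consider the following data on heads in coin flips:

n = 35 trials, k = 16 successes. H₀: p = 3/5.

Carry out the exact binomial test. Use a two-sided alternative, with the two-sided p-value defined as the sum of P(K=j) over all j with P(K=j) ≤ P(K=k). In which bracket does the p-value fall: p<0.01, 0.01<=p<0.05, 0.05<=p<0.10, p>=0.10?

Exact binomial: n=35, k=16, p₀=3/5=0.6000
P(X=j) = C(n,j)·p₀^j·(1−p₀)^(n−j); p = Σ P(X=j) over j with P(X=j) ≤ P(X=16)
p-value (two-sided) = 0.08749
→ bracket: 0.05<=p<0.10

p-value bracket: 0.05<=p<0.10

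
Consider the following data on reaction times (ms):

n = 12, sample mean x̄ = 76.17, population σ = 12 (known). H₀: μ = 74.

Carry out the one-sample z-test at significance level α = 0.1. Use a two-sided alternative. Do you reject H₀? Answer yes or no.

SE = σ/√n = 12/√12 = 3.4641
z = (x̄−μ₀)/SE = (76.17−74)/3.4641 = 0.6264
p-value (two-sided) = 0.53104
At α=0.1: p ≥ α → fail to reject H₀

reject H₀: no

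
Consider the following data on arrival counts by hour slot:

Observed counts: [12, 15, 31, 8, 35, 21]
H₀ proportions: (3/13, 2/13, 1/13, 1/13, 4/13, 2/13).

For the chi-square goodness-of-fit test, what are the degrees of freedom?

degrees of freedom = 5

df = k − 1 = 6 − 1 = 5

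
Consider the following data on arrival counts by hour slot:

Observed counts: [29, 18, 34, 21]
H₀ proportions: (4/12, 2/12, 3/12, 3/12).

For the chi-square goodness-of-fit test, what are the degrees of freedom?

df = k − 1 = 4 − 1 = 3

degrees of freedom = 3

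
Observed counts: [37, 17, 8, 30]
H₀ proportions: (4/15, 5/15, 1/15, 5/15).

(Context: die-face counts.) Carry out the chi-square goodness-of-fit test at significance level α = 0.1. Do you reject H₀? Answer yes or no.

n = 92; E_i = n·p_i = [24.53, 30.67, 6.13, 30.67]
χ² = (37−24.53)²/24.53 + (17−30.67)²/30.67 + (8−6.13)²/6.13 + (30−30.67)²/30.67 = 13.0082
df = 3
p-value (upper-tail) = 0.00462
At α=0.1: p < α → reject H₀

reject H₀: yes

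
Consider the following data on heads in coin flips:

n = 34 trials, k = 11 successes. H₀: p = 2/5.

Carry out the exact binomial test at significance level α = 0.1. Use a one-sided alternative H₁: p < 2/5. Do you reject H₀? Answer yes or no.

reject H₀: no

Exact binomial: n=34, k=11, p₀=2/5=0.4000
P(X≤11) from Σ C(n,i)·p₀^i·(1−p₀)^(n−i)
p-value (one-sided, H₁ less) = 0.23308
At α=0.1: p ≥ α → fail to reject H₀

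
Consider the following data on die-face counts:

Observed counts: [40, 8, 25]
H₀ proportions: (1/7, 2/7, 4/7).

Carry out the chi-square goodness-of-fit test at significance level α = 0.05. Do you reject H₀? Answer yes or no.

reject H₀: yes

n = 73; E_i = n·p_i = [10.43, 20.86, 41.71]
χ² = (40−10.43)²/10.43 + (8−20.86)²/20.86 + (25−41.71)²/41.71 = 98.4760
df = 2
p-value (upper-tail) = 0.00000
At α=0.05: p < α → reject H₀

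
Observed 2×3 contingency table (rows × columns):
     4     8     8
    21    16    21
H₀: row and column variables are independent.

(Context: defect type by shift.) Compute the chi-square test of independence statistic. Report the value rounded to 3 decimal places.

Row totals [20, 58], col totals [25, 24, 29], n=78
χ² = (4−6.41)²/6.41 + (8−6.15)²/6.15 + (8−7.44)²/7.44 + (21−18.59)²/18.59 + (16−17.85)²/17.85 + (21−21.56)²/21.56 = 2.0211
df = 2

test statistic = 2.021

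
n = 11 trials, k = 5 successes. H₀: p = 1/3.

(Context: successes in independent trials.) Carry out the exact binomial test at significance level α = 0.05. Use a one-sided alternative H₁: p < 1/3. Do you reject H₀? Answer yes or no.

reject H₀: no

Exact binomial: n=11, k=5, p₀=1/3=0.3333
P(X≤5) from Σ C(n,i)·p₀^i·(1−p₀)^(n−i)
p-value (one-sided, H₁ less) = 0.87791
At α=0.05: p ≥ α → fail to reject H₀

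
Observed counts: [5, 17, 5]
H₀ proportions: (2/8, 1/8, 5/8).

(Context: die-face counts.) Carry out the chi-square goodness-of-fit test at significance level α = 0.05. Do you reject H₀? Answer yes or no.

n = 27; E_i = n·p_i = [6.75, 3.38, 16.88]
χ² = (5−6.75)²/6.75 + (17−3.38)²/3.38 + (5−16.88)²/16.88 = 63.8148
df = 2
p-value (upper-tail) = 0.00000
At α=0.05: p < α → reject H₀

reject H₀: yes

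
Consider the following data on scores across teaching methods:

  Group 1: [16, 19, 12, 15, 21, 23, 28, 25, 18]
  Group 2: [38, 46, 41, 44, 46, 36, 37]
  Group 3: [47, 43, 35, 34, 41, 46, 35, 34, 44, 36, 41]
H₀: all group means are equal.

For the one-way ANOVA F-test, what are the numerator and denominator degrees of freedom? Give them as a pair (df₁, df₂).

k = 3 groups, N = 27 total
df = (k−1, N−k) = (3−1, 27−3) = (2, 24)

degrees of freedom = [2, 24]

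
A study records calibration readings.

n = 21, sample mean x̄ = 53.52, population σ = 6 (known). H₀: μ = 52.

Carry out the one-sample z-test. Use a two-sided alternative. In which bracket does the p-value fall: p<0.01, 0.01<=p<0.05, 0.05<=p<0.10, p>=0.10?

p-value bracket: p>=0.10

SE = σ/√n = 6/√21 = 1.3093
z = (x̄−μ₀)/SE = (53.52−52)/1.3093 = 1.1609
p-value (two-sided) = 0.24567
→ bracket: p>=0.10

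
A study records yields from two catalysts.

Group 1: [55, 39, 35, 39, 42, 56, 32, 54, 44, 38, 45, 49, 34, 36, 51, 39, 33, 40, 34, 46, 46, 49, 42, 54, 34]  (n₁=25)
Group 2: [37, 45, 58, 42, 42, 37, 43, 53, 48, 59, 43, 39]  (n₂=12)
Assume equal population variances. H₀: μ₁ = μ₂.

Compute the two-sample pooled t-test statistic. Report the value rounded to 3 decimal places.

x̄₁=42.640, s₁=7.560, n₁=25
x̄₂=45.500, s₂=7.538, n₂=12
s_p² = [24·7.560² + 11·7.538²]/35 = 57.0503
SE = √(s_p²·(1/25+1/12)) = 2.6526
t = (42.640−45.500)/2.6526 = -1.0782
df = 35

test statistic = -1.078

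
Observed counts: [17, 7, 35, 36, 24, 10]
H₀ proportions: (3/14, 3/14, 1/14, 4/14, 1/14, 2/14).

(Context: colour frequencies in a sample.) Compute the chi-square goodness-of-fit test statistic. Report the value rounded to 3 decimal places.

test statistic = 119.274

n = 129; E_i = n·p_i = [27.64, 27.64, 9.21, 36.86, 9.21, 18.43]
χ² = (17−27.64)²/27.64 + (7−27.64)²/27.64 + (35−9.21)²/9.21 + (36−36.86)²/36.86 + (24−9.21)²/9.21 + (10−18.43)²/18.43 = 119.2739
df = 5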